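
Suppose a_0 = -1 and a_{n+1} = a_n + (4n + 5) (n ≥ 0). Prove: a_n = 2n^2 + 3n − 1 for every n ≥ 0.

Base case: a_0 = -1, and 2·0^2 + 3·0 − 1 = -1.
Assume a_j = 2j^2 + 3j − 1.
Then a_{j+1} = a_j + (4j + 5) = (2j^2 + 3j − 1) + (4j + 5) = 2j^2 + 7j + 4,
and 2·(j+1)^2 + 3·(j+1) − 1 = 2j^2 + 7j + 4.
Hence a_n = 2n^2 + 3n − 1 for every n ≥ 0, by induction.

a_n = 2n^2 + 3n − 1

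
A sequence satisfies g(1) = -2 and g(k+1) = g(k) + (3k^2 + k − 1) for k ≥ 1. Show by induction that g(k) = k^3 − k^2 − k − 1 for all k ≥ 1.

Base case: g(1) = -2, and 1^3 − 1^2 − 1 − 1 = -2.
Assume g(r) = r^3 − r^2 − r − 1.
Then g(r+1) = g(r) + (3r^2 + r − 1) = (r^3 − r^2 − r − 1) + (3r^2 + r − 1) = r^3 + 2r^2 − 2,
and (r+1)^3 − (r+1)^2 − (r+1) − 1 = r^3 + 2r^2 − 2.
Hence g(k) = k^3 − k^2 − k − 1 for every k ≥ 1, by induction.

g(k) = k^3 − k^2 − k − 1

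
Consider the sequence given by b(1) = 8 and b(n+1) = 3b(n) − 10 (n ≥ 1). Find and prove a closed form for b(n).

Claim: b(n) = 3^n + 5.

Base case: b(1) = 8, and 3^1 + 5 = 3 + 5 = 8.
Assume b(m) = 3^m + 5 for some m ≥ 1.
Then b(m+1) = 3b(m) − 10 = 3·(3^m + 5) − 10 = 3^{m+1} + 15 − 10 = 3^{m+1} + 5.
Hence b(n) = 3^n + 5 for every n ≥ 1, by induction.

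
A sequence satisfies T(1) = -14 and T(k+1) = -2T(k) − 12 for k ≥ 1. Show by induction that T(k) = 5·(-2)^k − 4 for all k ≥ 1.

Base case: T(1) = -14, and 5·(-2)^1 − 4 = -10 − 4 = -14.
Assume T(j) = 5·(-2)^j − 4 for some j ≥ 1.
Then T(j+1) = -2T(j) − 12 = -2·(5·(-2)^j − 4) − 12 = -10·(-2)^j + 8 − 12 = 5·(-2)^{j+1} − 4.
So the formula holds for j+1, and by induction T(k) = 5·(-2)^k − 4 for all k ≥ 1.

T(k) = 5·(-2)^k − 4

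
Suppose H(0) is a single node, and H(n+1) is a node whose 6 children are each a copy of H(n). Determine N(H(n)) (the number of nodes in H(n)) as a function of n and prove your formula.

Claim: N(H(n)) = (6^{n+1} − 1)/5.

Base case: N(H(0)) = 1, and (6^{0+1} − 1)/5 = 1.
Assume N(H(r)) = (6^{r+1} − 1)/5.
Then N(H(r+1)) = 1 + 6N(H(r)) = 1 + 6·(6^{r+1} − 1)/5 = 1 + (6^{r+2} − 6)/5 = (5 + 6^{r+2} − 6)/5 = (6^{r+2} − 1)/5.
Hence N(H(n)) = (6^{n+1} − 1)/5 for every n ≥ 0, by induction.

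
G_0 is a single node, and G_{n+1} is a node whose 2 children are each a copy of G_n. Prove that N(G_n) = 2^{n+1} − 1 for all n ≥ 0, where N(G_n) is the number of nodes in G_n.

Base case: N(G_0) = 1, and 2^{0+1} − 1 = 1.
Assume N(G_m) = 2^{m+1} − 1.
Then N(G_{m+1}) = 1 + 2N(G_m) = 1 + 2(2^{m+1} − 1) = 2^{m+2} − 2 + 1 = 2^{m+2} − 1.
This completes the inductive step, so N(G_n) = 2^{n+1} − 1 for all n ≥ 0.

N(G_n) = 2^{n+1} − 1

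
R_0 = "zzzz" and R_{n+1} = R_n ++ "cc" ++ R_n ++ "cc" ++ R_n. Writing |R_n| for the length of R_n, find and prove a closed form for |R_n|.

Claim: |R_n| = 6·3^n − 2.

Base case: |R_0| = 4, and 6·3^0 − 2 = 4.
Assume |R_m| = 6·3^m − 2.
Then |R_{m+1}| = 3|R_m| + 4 = 3(6·3^m − 2) + 4 = 6·3^{m+1} − 6 + 4 = 6·3^{m+1} − 2.
Hence |R_n| = 6·3^n − 2 for every n ≥ 0, by induction.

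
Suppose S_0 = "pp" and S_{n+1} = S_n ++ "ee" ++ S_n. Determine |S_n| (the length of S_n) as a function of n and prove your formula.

Claim: |S_n| = 2^{n+2} − 2.

Base case: |S_0| = 2, and 2^{0+2} − 2 = 2.
Assume |S_m| = 2^{m+2} − 2.
Then |S_{m+1}| = |S_m| + 2 + |S_m| = 2|S_m| + 2 = 2(2^{m+2} − 2) + 2 = 2^{m+3} − 4 + 2 = 2^{m+3} − 2.
This completes the inductive step, so |S_n| = 2^{n+2} − 2 for all n ≥ 0.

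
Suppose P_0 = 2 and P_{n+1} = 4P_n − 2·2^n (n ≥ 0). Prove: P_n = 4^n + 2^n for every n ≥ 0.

Base case: P_0 = 2, and 4^0 + 2^0 = 1 + 1 = 2.
Assume P_j = 4^j + 2^j for some j ≥ 0.
Then P_{j+1} = 4P_j − 2·2^j = 4·(4^j + 2^j) − 2·2^j = 4^{j+1} + 4·2^j − 2·2^j = 4^{j+1} + 2·2^j = 4^{j+1} + 2^{j+1}.
Hence P_n = 4^n + 2^n for every n ≥ 0, by induction.

P_n = 4^n + 2^n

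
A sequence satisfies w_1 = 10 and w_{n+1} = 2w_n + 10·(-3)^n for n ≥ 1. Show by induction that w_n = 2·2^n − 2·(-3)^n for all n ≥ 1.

Base case: w_1 = 10, and 2·2^1 − 2·(-3)^1 = 4 + 6 = 10.
Assume w_m = 2·2^m − 2·(-3)^m for some m ≥ 1.
Then w_{m+1} = 2w_m + 10·(-3)^m = 2·(2·2^m − 2·(-3)^m) + 10·(-3)^m = 2·2^{m+1} − 4·(-3)^m + 10·(-3)^m = 2·2^{m+1} + 6·(-3)^m = 2·2^{m+1} − 2·(-3)^{m+1}.
So the formula holds for m+1, and by induction w_n = 2·2^n − 2·(-3)^n for all n ≥ 1.

w_n = 2·2^n − 2·(-3)^n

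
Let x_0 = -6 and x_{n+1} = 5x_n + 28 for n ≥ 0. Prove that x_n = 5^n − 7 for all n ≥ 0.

Base case: x_0 = -6, and 5^0 − 7 = 1 − 7 = -6.
Assume x_k = 5^k − 7 for some k ≥ 0.
Then x_{k+1} = 5x_k + 28 = 5·(5^k − 7) + 28 = 5^{k+1} − 35 + 28 = 5^{k+1} − 7.
By induction, x_n = 5^n − 7 for all n ≥ 0.

x_n = 5^n − 7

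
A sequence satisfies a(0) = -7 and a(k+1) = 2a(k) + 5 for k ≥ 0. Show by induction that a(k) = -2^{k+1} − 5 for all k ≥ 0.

Base case: a(0) = -7, and -2^{0+1} − 5 = -2 − 5 = -7.
Assume a(r) = -2^{r+1} − 5 for some r ≥ 0.
Then a(r+1) = 2a(r) + 5 = 2·(-2^{r+1} − 5) + 5 = -2^{r+2} − 10 + 5 = -2^{r+2} − 5.
This completes the inductive step, so a(k) = -2^{k+1} − 5 for all k ≥ 0.

a(k) = -2^{k+1} − 5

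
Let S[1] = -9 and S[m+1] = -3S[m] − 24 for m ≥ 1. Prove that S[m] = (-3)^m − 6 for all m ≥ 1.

Base case: S[1] = -9, and (-3)^1 − 6 = -3 − 6 = -9.
Assume S[r] = (-3)^r − 6 for some r ≥ 1.
Then S[r+1] = -3S[r] − 24 = -3·((-3)^r − 6) − 24 = -3·(-3)^r + 18 − 24 = (-3)^{r+1} − 6.
So the formula holds for r+1, and by induction S[m] = (-3)^m − 6 for all m ≥ 1.

S[m] = (-3)^m − 6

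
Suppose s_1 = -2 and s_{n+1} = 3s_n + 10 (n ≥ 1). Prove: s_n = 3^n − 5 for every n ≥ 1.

Base case: s_1 = -2, and 3^1 − 5 = 3 − 5 = -2.
Assume s_r = 3^r − 5 for some r ≥ 1.
Then s_{r+1} = 3s_r + 10 = 3·(3^r − 5) + 10 = 3^{r+1} − 15 + 10 = 3^{r+1} − 5.
So the formula holds for r+1, and by induction s_n = 3^n − 5 for all n ≥ 1.

s_n = 3^n − 5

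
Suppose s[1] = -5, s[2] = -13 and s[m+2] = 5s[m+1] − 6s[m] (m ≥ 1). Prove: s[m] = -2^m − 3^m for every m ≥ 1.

Base cases: s[1] = -5 and -2^1 − 3^1 = -5; s[2] = -13 and -2^2 − 3^2 = -13.
Assume s[i] = -2^i − 3^i for all 1 ≤ i ≤ j, where j ≥ 2.
Then s[j+1] = 5s[j] − 6s[j−1] = 5·(-2^j − 3^j) − 6·(-2^{j−1} − 3^{j−1}) = -(5·2 − 6)2^{j−1} − (5·3 − 6)3^{j−1} = -4·2^{j−1} − 9·3^{j−1} = -2^{j+1} − 3^{j+1}.
So the formula holds for j+1, and by strong induction s[m] = -2^m − 3^m for all m ≥ 1.

s[m] = -2^m − 3^m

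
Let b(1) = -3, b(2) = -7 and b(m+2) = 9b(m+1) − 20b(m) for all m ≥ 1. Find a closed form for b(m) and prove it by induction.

Claim: b(m) = 5^m − 2·4^m.

Base cases: b(1) = -3 and 5^1 − 2·4^1 = -3; b(2) = -7 and 5^2 − 2·4^2 = -7.
Assume b(i) = 5^i − 2·4^i for all 1 ≤ i ≤ j, where j ≥ 2.
Then b(j+1) = 9b(j) − 20b(j−1) = 9·(5^j − 2·4^j) − 20·(5^{j−1} − 2·4^{j−1}) = (9·5 − 20)5^{j−1} − 2·(9·4 − 20)4^{j−1} = 25·5^{j−1} − 32·4^{j−1} = 5^{j+1} − 2·4^{j+1}.
By strong induction, b(m) = 5^m − 2·4^m for all m ≥ 1.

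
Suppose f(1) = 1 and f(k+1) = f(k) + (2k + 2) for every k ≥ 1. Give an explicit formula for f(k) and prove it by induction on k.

Claim: f(k) = k^2 + k − 1.

Base case: f(1) = 1, and 1^2 + 1 − 1 = 1.
Assume f(r) = r^2 + r − 1.
Then f(r+1) = f(r) + (2r + 2) = (r^2 + r − 1) + (2r + 2) = r^2 + 3r + 1,
and (r+1)^2 + (r+1) − 1 = r^2 + 3r + 1.
Hence f(k) = k^2 + k − 1 for every k ≥ 1, by induction.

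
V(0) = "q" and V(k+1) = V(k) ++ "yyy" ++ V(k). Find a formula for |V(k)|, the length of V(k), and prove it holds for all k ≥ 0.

Claim: |V(k)| = 2^{k+2} − 3.

Base case: |V(0)| = 1, and 2^{0+2} − 3 = 1.
Assume |V(m)| = 2^{m+2} − 3.
Then |V(m+1)| = |V(m)| + 3 + |V(m)| = 2|V(m)| + 3 = 2(2^{m+2} − 3) + 3 = 2^{m+3} − 6 + 3 = 2^{m+3} − 3.
This completes the inductive step, so |V(k)| = 2^{k+2} − 3 for all k ≥ 0.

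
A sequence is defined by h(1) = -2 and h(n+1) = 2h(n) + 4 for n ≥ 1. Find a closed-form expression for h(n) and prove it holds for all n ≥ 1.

Claim: h(n) = 2^n − 4.

Base case: h(1) = -2, and 2^1 − 4 = 2 − 4 = -2.
Assume h(k) = 2^k − 4 for some k ≥ 1.
Then h(k+1) = 2h(k) + 4 = 2·(2^k − 4) + 4 = 2^{k+1} − 8 + 4 = 2^{k+1} − 4.
This completes the inductive step, so h(n) = 2^n − 4 for all n ≥ 1.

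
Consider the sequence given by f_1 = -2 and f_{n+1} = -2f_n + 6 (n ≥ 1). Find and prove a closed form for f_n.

Claim: f_n = 2·(-2)^n + 2.

Base case: f_1 = -2, and 2·(-2)^1 + 2 = -4 + 2 = -2.
Assume f_j = 2·(-2)^j + 2 for some j ≥ 1.
Then f_{j+1} = -2f_j + 6 = -2·(2·(-2)^j + 2) + 6 = -4·(-2)^j − 4 + 6 = 2·(-2)^{j+1} + 2.
Hence f_n = 2·(-2)^n + 2 for every n ≥ 1, by induction.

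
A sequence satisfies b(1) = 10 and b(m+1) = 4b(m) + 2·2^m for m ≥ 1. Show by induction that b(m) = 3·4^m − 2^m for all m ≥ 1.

Base case: b(1) = 10, and 3·4^1 − 2^1 = 12 − 2 = 10.
Assume b(r) = 3·4^r − 2^r for some r ≥ 1.
Then b(r+1) = 4b(r) + 2·2^r = 4·(3·4^r − 2^r) + 2·2^r = 3·4^{r+1} − 4·2^r + 2·2^r = 3·4^{r+1} − 2·2^r = 3·4^{r+1} − 2^{r+1}.
By induction, b(m) = 3·4^m − 2^m for all m ≥ 1.

b(m) = 3·4^m − 2^m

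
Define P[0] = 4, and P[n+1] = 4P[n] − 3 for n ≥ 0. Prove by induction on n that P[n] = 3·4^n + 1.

Base case: P[0] = 4, and 3·4^0 + 1 = 3 + 1 = 4.
Assume P[m] = 3·4^m + 1 for some m ≥ 0.
Then P[m+1] = 4P[m] − 3 = 4·(3·4^m + 1) − 3 = 12·4^m + 4 − 3 = 3·4^{m+1} + 1.
This completes the inductive step, so P[n] = 3·4^n + 1 for all n ≥ 0.

P[n] = 3·4^n + 1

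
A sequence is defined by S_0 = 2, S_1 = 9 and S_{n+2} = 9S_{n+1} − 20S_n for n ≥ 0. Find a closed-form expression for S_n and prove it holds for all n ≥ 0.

Claim: S_n = 4^n + 5^n.

Base cases: S_0 = 2 and 4^0 + 5^0 = 2; S_1 = 9 and 4^1 + 5^1 = 9.
Assume S_j = 4^j + 5^j for all 0 ≤ j ≤ k, where k ≥ 1.
Then S_{k+1} = 9S_k − 20S_{k−1} = 9·(4^k + 5^k) − 20·(4^{k−1} + 5^{k−1}) = (9·4 − 20)4^{k−1} + (9·5 − 20)5^{k−1} = 16·4^{k−1} + 25·5^{k−1} = 4^{k+1} + 5^{k+1}.
By strong induction, S_n = 4^n + 5^n for all n ≥ 0.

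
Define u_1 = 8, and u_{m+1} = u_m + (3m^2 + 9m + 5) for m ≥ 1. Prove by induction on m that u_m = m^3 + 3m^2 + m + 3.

Base case: u_1 = 8, and 1^3 + 3·1^2 + 1 + 3 = 8.
Assume u_j = j^3 + 3j^2 + j + 3.
Then u_{j+1} = u_j + (3j^2 + 9j + 5) = (j^3 + 3j^2 + j + 3) + (3j^2 + 9j + 5) = j^3 + 6j^2 + 10j + 8,
and (j+1)^3 + 3·(j+1)^2 + (j+1) + 3 = j^3 + 6j^2 + 10j + 8.
By induction, u_m = m^3 + 3m^2 + m + 3 for all m ≥ 1.

u_m = m^3 + 3m^2 + m + 3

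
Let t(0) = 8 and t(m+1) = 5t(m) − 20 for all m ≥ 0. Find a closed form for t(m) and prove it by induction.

Claim: t(m) = 3·5^m + 5.

Base case: t(0) = 8, and 3·5^0 + 5 = 3 + 5 = 8.
Assume t(j) = 3·5^j + 5 for some j ≥ 0.
Then t(j+1) = 5t(j) − 20 = 5·(3·5^j + 5) − 20 = 15·5^j + 25 − 20 = 3·5^{j+1} + 5.
So the formula holds for j+1, and by induction t(m) = 3·5^m + 5 for all m ≥ 0.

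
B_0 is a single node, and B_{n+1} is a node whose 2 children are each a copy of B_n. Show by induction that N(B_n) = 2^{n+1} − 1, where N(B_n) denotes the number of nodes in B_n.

Base case: N(B_0) = 1, and 2^{0+1} − 1 = 1.
Assume N(B_r) = 2^{r+1} − 1.
Then N(B_{r+1}) = 1 + 2N(B_r) = 1 + 2(2^{r+1} − 1) = 2^{r+2} − 2 + 1 = 2^{r+2} − 1.
Hence N(B_n) = 2^{n+1} − 1 for every n ≥ 0, by induction.

N(B_n) = 2^{n+1} − 1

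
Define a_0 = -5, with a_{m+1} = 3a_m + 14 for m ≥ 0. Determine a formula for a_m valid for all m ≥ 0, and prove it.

Claim: a_m = 2·3^m − 7.

Base case: a_0 = -5, and 2·3^0 − 7 = 2 − 7 = -5.
Assume a_k = 2·3^k − 7 for some k ≥ 0.
Then a_{k+1} = 3a_k + 14 = 3·(2·3^k − 7) + 14 = 6·3^k − 21 + 14 = 2·3^{k+1} − 7.
By induction, a_m = 2·3^m − 7 for all m ≥ 0.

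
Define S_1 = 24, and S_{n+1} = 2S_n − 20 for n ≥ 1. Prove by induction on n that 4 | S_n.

Base case: S_1 = 24 = 4·6, so 4 | S_1.
Assume 4 | S_k, so S_k = 4t for some integer t.
Then S_{k+1} = 2S_k − 20 = 2·(4t) − 20 = 4(2t − 5), so 4 | S_{k+1}.
By induction, 4 | S_n for all n ≥ 1.

4 | S_n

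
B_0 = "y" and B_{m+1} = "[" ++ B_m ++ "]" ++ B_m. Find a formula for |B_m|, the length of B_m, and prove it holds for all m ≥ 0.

Claim: |B_m| = 3·2^m − 2.

Base case: |B_0| = 1, and 3·2^0 − 2 = 1.
Assume |B_k| = 3·2^k − 2.
Then |B_{k+1}| = 1 + |B_k| + 1 + |B_k| = 2|B_k| + 2 = 2(3·2^k − 2) + 2 = 3·2^{k+1} − 4 + 2 = 3·2^{k+1} − 2.
So the formula holds for k+1, and by induction |B_m| = 3·2^m − 2 for all m ≥ 0.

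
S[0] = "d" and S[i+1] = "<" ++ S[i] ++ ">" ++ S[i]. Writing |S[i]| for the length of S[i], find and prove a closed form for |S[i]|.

Claim: |S[i]| = 3·2^i − 2.

Base case: |S[0]| = 1, and 3·2^0 − 2 = 1.
Assume |S[m]| = 3·2^m − 2.
Then |S[m+1]| = 1 + |S[m]| + 1 + |S[m]| = 2|S[m]| + 2 = 2(3·2^m − 2) + 2 = 3·2^{m+1} − 4 + 2 = 3·2^{m+1} − 2.
Hence |S[i]| = 3·2^i − 2 for every i ≥ 0, by induction.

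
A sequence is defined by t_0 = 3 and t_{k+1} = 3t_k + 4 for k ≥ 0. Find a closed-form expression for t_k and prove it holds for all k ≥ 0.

Claim: t_k = 5·3^k − 2.

Base case: t_0 = 3, and 5·3^0 − 2 = 5 − 2 = 3.
Assume t_j = 5·3^j − 2 for some j ≥ 0.
Then t_{j+1} = 3t_j + 4 = 3·(5·3^j − 2) + 4 = 15·3^j − 6 + 4 = 5·3^{j+1} − 2.
By induction, t_k = 5·3^k − 2 for all k ≥ 0.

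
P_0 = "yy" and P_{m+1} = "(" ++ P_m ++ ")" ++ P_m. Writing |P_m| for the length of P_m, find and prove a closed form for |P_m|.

Claim: |P_m| = 2^{m+2} − 2.

Base case: |P_0| = 2, and 2^{0+2} − 2 = 2.
Assume |P_r| = 2^{r+2} − 2.
Then |P_{r+1}| = 1 + |P_r| + 1 + |P_r| = 2|P_r| + 2 = 2(2^{r+2} − 2) + 2 = 2^{r+3} − 4 + 2 = 2^{r+3} − 2.
By induction, |P_m| = 2^{m+2} − 2 for all m ≥ 0.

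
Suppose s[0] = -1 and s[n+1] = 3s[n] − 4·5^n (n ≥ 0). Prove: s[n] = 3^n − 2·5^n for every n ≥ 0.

Base case: s[0] = -1, and 3^0 − 2·5^0 = 1 − 2 = -1.
Assume s[k] = 3^k − 2·5^k for some k ≥ 0.
Then s[k+1] = 3s[k] − 4·5^k = 3·(3^k − 2·5^k) − 4·5^k = 3^{k+1} − 6·5^k − 4·5^k = 3^{k+1} − 10·5^k = 3^{k+1} − 2·5^{k+1}.
Hence s[n] = 3^n − 2·5^n for every n ≥ 0, by induction.

s[n] = 3^n − 2·5^n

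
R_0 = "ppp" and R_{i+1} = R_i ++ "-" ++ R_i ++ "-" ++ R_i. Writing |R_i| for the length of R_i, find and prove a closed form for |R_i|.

Claim: |R_i| = 4·3^i − 1.

Base case: |R_0| = 3, and 4·3^0 − 1 = 3.
Assume |R_j| = 4·3^j − 1.
Then |R_{j+1}| = 3|R_j| + 2 = 3(4·3^j − 1) + 2 = 4·3^{j+1} − 3 + 2 = 4·3^{j+1} − 1.
This completes the inductive step, so |R_i| = 4·3^i − 1 for all i ≥ 0.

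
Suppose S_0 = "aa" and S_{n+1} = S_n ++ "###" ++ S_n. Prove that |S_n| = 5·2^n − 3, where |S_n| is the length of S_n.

Base case: |S_0| = 2, and 5·2^0 − 3 = 2.
Assume |S_j| = 5·2^j − 3.
Then |S_{j+1}| = |S_j| + 3 + |S_j| = 2|S_j| + 3 = 2(5·2^j − 3) + 3 = 5·2^{j+1} − 6 + 3 = 5·2^{j+1} − 3.
This completes the inductive step, so |S_n| = 5·2^n − 3 for all n ≥ 0.

|S_n| = 5·2^n − 3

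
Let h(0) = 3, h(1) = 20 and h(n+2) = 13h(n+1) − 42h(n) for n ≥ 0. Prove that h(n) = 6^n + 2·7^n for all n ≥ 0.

Base cases: h(0) = 3 and 6^0 + 2·7^0 = 3; h(1) = 20 and 6^1 + 2·7^1 = 20.
Assume h(j) = 6^j + 2·7^j for all 0 ≤ j ≤ k, where k ≥ 1.
Then h(k+1) = 13h(k) − 42h(k−1) = 13·(6^k + 2·7^k) − 42·(6^{k−1} + 2·7^{k−1}) = (13·6 − 42)6^{k−1} + 2·(13·7 − 42)7^{k−1} = 36·6^{k−1} + 98·7^{k−1} = 6^{k+1} + 2·7^{k+1}.
So the formula holds for k+1, and by strong induction h(n) = 6^n + 2·7^n for all n ≥ 0.

h(n) = 6^n + 2·7^n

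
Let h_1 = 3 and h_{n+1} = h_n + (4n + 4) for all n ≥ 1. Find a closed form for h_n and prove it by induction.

Claim: h_n = 2n^2 + 2n − 1.

Base case: h_1 = 3, and 2·1^2 + 2·1 − 1 = 3.
Assume h_j = 2j^2 + 2j − 1.
Then h_{j+1} = h_j + (4j + 4) = (2j^2 + 2j − 1) + (4j + 4) = 2j^2 + 6j + 3,
and 2·(j+1)^2 + 2·(j+1) − 1 = 2j^2 + 6j + 3.
This completes the inductive step, so h_n = 2n^2 + 2n − 1 for all n ≥ 1.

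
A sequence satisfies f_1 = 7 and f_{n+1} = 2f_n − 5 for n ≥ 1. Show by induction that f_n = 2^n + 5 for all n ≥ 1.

Base case: f_1 = 7, and 2^1 + 5 = 2 + 5 = 7.
Assume f_m = 2^m + 5 for some m ≥ 1.
Then f_{m+1} = 2f_m − 5 = 2·(2^m + 5) − 5 = 2^{m+1} + 10 − 5 = 2^{m+1} + 5.
By induction, f_n = 2^n + 5 for all n ≥ 1.

f_n = 2^n + 5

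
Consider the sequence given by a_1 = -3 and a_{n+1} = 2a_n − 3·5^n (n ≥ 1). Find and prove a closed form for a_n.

Claim: a_n = 2^n − 5^n.

Base case: a_1 = -3, and 2^1 − 5^1 = 2 − 5 = -3.
Assume a_r = 2^r − 5^r for some r ≥ 1.
Then a_{r+1} = 2a_r − 3·5^r = 2·(2^r − 5^r) − 3·5^r = 2^{r+1} − 2·5^r − 3·5^r = 2^{r+1} − 5·5^r = 2^{r+1} − 5^{r+1}.
So the formula holds for r+1, and by induction a_n = 2^n − 5^n for all n ≥ 1.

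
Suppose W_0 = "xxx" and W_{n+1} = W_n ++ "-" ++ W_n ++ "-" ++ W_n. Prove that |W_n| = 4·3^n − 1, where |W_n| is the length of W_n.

Base case: |W_0| = 3, and 4·3^0 − 1 = 3.
Assume |W_r| = 4·3^r − 1.
Then |W_{r+1}| = 3|W_r| + 2 = 3(4·3^r − 1) + 2 = 4·3^{r+1} − 3 + 2 = 4·3^{r+1} − 1.
By induction, |W_n| = 4·3^n − 1 for all n ≥ 0.

|W_n| = 4·3^n − 1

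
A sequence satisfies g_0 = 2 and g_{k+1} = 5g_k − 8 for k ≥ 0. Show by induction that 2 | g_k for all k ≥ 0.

Base case: g_0 = 2 = 2·1, so 2 | g_0.
Assume 2 | g_r, so g_r = 2t for some integer t.
Then g_{r+1} = 5g_r − 8 = 5·(2t) − 8 = 2(5t − 4), so 2 | g_{r+1}.
This completes the inductive step, so 2 | g_k for all k ≥ 0.

2 | g_k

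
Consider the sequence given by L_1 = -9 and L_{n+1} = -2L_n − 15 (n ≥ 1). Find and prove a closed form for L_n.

Claim: L_n = 2·(-2)^n − 5.

Base case: L_1 = -9, and 2·(-2)^1 − 5 = -4 − 5 = -9.
Assume L_m = 2·(-2)^m − 5 for some m ≥ 1.
Then L_{m+1} = -2L_m − 15 = -2·(2·(-2)^m − 5) − 15 = -4·(-2)^m + 10 − 15 = 2·(-2)^{m+1} − 5.
By induction, L_n = 2·(-2)^n − 5 for all n ≥ 1.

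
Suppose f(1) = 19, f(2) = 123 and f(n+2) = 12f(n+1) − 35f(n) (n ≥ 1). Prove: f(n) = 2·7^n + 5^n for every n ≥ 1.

Base cases: f(1) = 19 and 2·7^1 + 5^1 = 19; f(2) = 123 and 2·7^2 + 5^2 = 123.
Assume f(j) = 2·7^j + 5^j for all 1 ≤ j ≤ m, where m ≥ 2.
Then f(m+1) = 12f(m) − 35f(m−1) = 12·(2·7^m + 5^m) − 35·(2·7^{m−1} + 5^{m−1}) = 2·(12·7 − 35)7^{m−1} + (12·5 − 35)5^{m−1} = 98·7^{m−1} + 25·5^{m−1} = 2·7^{m+1} + 5^{m+1}.
This completes the inductive step, so f(n) = 2·7^n + 5^n for all n ≥ 1.

f(n) = 2·7^n + 5^n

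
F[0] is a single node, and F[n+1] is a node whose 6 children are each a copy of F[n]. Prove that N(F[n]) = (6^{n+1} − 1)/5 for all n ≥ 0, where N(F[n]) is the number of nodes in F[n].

Base case: N(F[0]) = 1, and (6^{0+1} − 1)/5 = 1.
Assume N(F[m]) = (6^{m+1} − 1)/5.
Then N(F[m+1]) = 1 + 6N(F[m]) = 1 + 6·(6^{m+1} − 1)/5 = 1 + (6^{m+2} − 6)/5 = (5 + 6^{m+2} − 6)/5 = (6^{m+2} − 1)/5.
So the formula holds for m+1, and by induction N(F[n]) = (6^{n+1} − 1)/5 for all n ≥ 0.

N(F[n]) = (6^{n+1} − 1)/5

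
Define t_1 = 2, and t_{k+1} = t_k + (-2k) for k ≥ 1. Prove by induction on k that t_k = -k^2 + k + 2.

Base case: t_1 = 2, and -1^2 + 1 + 2 = 2.
Assume t_r = -r^2 + r + 2.
Then t_{r+1} = t_r + (-2r) = (-r^2 + r + 2) + (-2r) = -r^2 − r + 2,
and -(r+1)^2 + (r+1) + 2 = -r^2 − r + 2.
This completes the inductive step, so t_k = -k^2 + k + 2 for all k ≥ 1.

t_k = -k^2 + k + 2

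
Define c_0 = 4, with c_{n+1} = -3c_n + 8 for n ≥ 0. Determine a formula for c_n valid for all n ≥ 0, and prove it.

Claim: c_n = 2·(-3)^n + 2.

Base case: c_0 = 4, and 2·(-3)^0 + 2 = 2 + 2 = 4.
Assume c_m = 2·(-3)^m + 2 for some m ≥ 0.
Then c_{m+1} = -3c_m + 8 = -3·(2·(-3)^m + 2) + 8 = -6·(-3)^m − 6 + 8 = 2·(-3)^{m+1} + 2.
By induction, c_n = 2·(-3)^n + 2 for all n ≥ 0.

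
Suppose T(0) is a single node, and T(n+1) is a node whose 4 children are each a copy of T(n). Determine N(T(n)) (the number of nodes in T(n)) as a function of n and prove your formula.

Claim: N(T(n)) = (4^{n+1} − 1)/3.

Base case: N(T(0)) = 1, and (4^{0+1} − 1)/3 = 1.
Assume N(T(j)) = (4^{j+1} − 1)/3.
Then N(T(j+1)) = 1 + 4N(T(j)) = 1 + 4·(4^{j+1} − 1)/3 = 1 + (4^{j+2} − 4)/3 = (3 + 4^{j+2} − 4)/3 = (4^{j+2} − 1)/3.
Hence N(T(n)) = (4^{n+1} − 1)/3 for every n ≥ 0, by induction.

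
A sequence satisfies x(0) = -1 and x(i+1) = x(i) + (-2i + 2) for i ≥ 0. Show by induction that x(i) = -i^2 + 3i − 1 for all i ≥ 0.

Base case: x(0) = -1, and -0^2 + 3·0 − 1 = -1.
Assume x(m) = -m^2 + 3m − 1.
Then x(m+1) = x(m) + (-2m + 2) = (-m^2 + 3m − 1) + (-2m + 2) = -m^2 + m + 1,
and -(m+1)^2 + 3·(m+1) − 1 = -m^2 + m + 1.
Hence x(i) = -i^2 + 3i − 1 for every i ≥ 0, by induction.

x(i) = -i^2 + 3i − 1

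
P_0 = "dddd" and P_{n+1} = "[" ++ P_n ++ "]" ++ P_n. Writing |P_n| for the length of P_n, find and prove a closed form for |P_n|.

Claim: |P_n| = 6·2^n − 2.

Base case: |P_0| = 4, and 6·2^0 − 2 = 4.
Assume |P_m| = 6·2^m − 2.
Then |P_{m+1}| = 1 + |P_m| + 1 + |P_m| = 2|P_m| + 2 = 2(6·2^m − 2) + 2 = 6·2^{m+1} − 4 + 2 = 6·2^{m+1} − 2.
This completes the inductive step, so |P_n| = 6·2^n − 2 for all n ≥ 0.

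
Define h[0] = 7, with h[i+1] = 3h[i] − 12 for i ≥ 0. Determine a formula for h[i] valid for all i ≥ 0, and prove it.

Claim: h[i] = 3^i + 6.

Base case: h[0] = 7, and 3^0 + 6 = 1 + 6 = 7.
Assume h[r] = 3^r + 6 for some r ≥ 0.
Then h[r+1] = 3h[r] − 12 = 3·(3^r + 6) − 12 = 3^{r+1} + 18 − 12 = 3^{r+1} + 6.
So the formula holds for r+1, and by induction h[i] = 3^i + 6 for all i ≥ 0.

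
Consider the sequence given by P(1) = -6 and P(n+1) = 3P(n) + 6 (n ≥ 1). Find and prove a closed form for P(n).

Claim: P(n) = -3^n − 3.

Base case: P(1) = -6, and -3^1 − 3 = -3 − 3 = -6.
Assume P(j) = -3^j − 3 for some j ≥ 1.
Then P(j+1) = 3P(j) + 6 = 3·(-3^j − 3) + 6 = -3^{j+1} − 9 + 6 = -3^{j+1} − 3.
By induction, P(n) = -3^n − 3 for all n ≥ 1.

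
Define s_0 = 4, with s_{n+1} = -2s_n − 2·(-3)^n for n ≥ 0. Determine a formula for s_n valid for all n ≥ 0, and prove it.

Claim: s_n = 2·(-2)^n + 2·(-3)^n.

Base case: s_0 = 4, and 2·(-2)^0 + 2·(-3)^0 = 2 + 2 = 4.
Assume s_k = 2·(-2)^k + 2·(-3)^k for some k ≥ 0.
Then s_{k+1} = -2s_k − 2·(-3)^k = -2·(2·(-2)^k + 2·(-3)^k) − 2·(-3)^k = 2·(-2)^{k+1} − 4·(-3)^k − 2·(-3)^k = 2·(-2)^{k+1} − 6·(-3)^k = 2·(-2)^{k+1} + 2·(-3)^{k+1}.
So the formula holds for k+1, and by induction s_n = 2·(-2)^n + 2·(-3)^n for all n ≥ 0.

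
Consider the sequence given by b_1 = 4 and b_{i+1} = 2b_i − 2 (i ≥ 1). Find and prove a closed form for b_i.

Claim: b_i = 2^i + 2.

Base case: b_1 = 4, and 2^1 + 2 = 2 + 2 = 4.
Assume b_k = 2^k + 2 for some k ≥ 1.
Then b_{k+1} = 2b_k − 2 = 2·(2^k + 2) − 2 = 2^{k+1} + 4 − 2 = 2^{k+1} + 2.
This completes the inductive step, so b_i = 2^i + 2 for all i ≥ 1.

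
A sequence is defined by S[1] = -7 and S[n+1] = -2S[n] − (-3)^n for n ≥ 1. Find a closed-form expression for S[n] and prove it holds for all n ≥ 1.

Claim: S[n] = 2·(-2)^n + (-3)^n.

Base case: S[1] = -7, and 2·(-2)^1 + (-3)^1 = -4 − 3 = -7.
Assume S[m] = 2·(-2)^m + (-3)^m for some m ≥ 1.
Then S[m+1] = -2S[m] − (-3)^m = -2·(2·(-2)^m + (-3)^m) − (-3)^m = 2·(-2)^{m+1} − 2·(-3)^m − (-3)^m = 2·(-2)^{m+1} − 3·(-3)^m = 2·(-2)^{m+1} + (-3)^{m+1}.
So the formula holds for m+1, and by induction S[n] = 2·(-2)^n + (-3)^n for all n ≥ 1.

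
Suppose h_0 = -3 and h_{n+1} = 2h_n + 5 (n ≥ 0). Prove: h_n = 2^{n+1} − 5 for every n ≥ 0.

Base case: h_0 = -3, and 2^{0+1} − 5 = 2 − 5 = -3.
Assume h_j = 2^{j+1} − 5 for some j ≥ 0.
Then h_{j+1} = 2h_j + 5 = 2·(2^{j+1} − 5) + 5 = 2^{j+2} − 10 + 5 = 2^{j+2} − 5.
This completes the inductive step, so h_n = 2^{n+1} − 5 for all n ≥ 0.

h_n = 2^{n+1} − 5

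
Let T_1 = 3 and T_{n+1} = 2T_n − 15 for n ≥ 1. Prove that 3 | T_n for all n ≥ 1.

Base case: T_1 = 3 = 3·1, so 3 | T_1.
Assume 3 | T_m, so T_m = 3t for some integer t.
Then T_{m+1} = 2T_m − 15 = 2·(3t) − 15 = 3(2t − 5), so 3 | T_{m+1}.
So the property holds for m+1, and by induction 3 | T_n for all n ≥ 1.

3 | T_n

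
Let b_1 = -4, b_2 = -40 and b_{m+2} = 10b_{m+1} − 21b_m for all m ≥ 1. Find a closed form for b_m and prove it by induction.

Claim: b_m = -7^m + 3^m.

Base cases: b_1 = -4 and -7^1 + 3^1 = -4; b_2 = -40 and -7^2 + 3^2 = -40.
Assume b_i = -7^i + 3^i for all 1 ≤ i ≤ j, where j ≥ 2.
Then b_{j+1} = 10b_j − 21b_{j−1} = 10·(-7^j + 3^j) − 21·(-7^{j−1} + 3^{j−1}) = -(10·7 − 21)7^{j−1} + (10·3 − 21)3^{j−1} = -49·7^{j−1} + 9·3^{j−1} = -7^{j+1} + 3^{j+1}.
By strong induction, b_m = -7^m + 3^m for all m ≥ 1.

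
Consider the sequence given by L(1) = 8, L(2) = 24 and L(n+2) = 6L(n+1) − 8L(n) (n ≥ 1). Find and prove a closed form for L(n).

Claim: L(n) = 2·2^n + 4^n.

Base cases: L(1) = 8 and 2·2^1 + 4^1 = 8; L(2) = 24 and 2·2^2 + 4^2 = 24.
Assume L(j) = 2·2^j + 4^j for all 1 ≤ j ≤ k, where k ≥ 2.
Then L(k+1) = 6L(k) − 8L(k−1) = 6·(2·2^k + 4^k) − 8·(2·2^{k−1} + 4^{k−1}) = 2·(6·2 − 8)2^{k−1} + (6·4 − 8)4^{k−1} = 8·2^{k−1} + 16·4^{k−1} = 2·2^{k+1} + 4^{k+1}.
This completes the inductive step, so L(n) = 2·2^n + 4^n for all n ≥ 1.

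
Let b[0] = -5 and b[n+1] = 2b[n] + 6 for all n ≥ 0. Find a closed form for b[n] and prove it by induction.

Claim: b[n] = 2^n − 6.

Base case: b[0] = -5, and 2^0 − 6 = 1 − 6 = -5.
Assume b[j] = 2^j − 6 for some j ≥ 0.
Then b[j+1] = 2b[j] + 6 = 2·(2^j − 6) + 6 = 2^{j+1} − 12 + 6 = 2^{j+1} − 6.
By induction, b[n] = 2^n − 6 for all n ≥ 0.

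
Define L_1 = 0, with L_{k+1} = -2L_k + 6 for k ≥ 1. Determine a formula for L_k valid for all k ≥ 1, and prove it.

Claim: L_k = (-2)^k + 2.

Base case: L_1 = 0, and (-2)^1 + 2 = -2 + 2 = 0.
Assume L_r = (-2)^r + 2 for some r ≥ 1.
Then L_{r+1} = -2L_r + 6 = -2·((-2)^r + 2) + 6 = -2·(-2)^r − 4 + 6 = (-2)^{r+1} + 2.
So the formula holds for r+1, and by induction L_k = (-2)^k + 2 for all k ≥ 1.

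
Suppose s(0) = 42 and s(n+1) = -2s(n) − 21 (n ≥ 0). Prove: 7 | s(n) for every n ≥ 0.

Base case: s(0) = 42 = 7·6, so 7 | s(0).
Assume 7 | s(j), so s(j) = 7t for some integer t.
Then s(j+1) = -2s(j) − 21 = -2·(7t) − 21 = 7(-2t − 3), so 7 | s(j+1).
Hence 7 | s(n) for every n ≥ 0, by induction.

7 | s(n)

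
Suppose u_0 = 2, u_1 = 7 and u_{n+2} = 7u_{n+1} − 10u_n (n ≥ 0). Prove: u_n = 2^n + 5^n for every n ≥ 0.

Base cases: u_0 = 2 and 2^0 + 5^0 = 2; u_1 = 7 and 2^1 + 5^1 = 7.
Assume u_i = 2^i + 5^i for all 0 ≤ i ≤ j, where j ≥ 1.
Then u_{j+1} = 7u_j − 10u_{j−1} = 7·(2^j + 5^j) − 10·(2^{j−1} + 5^{j−1}) = (7·2 − 10)2^{j−1} + (7·5 − 10)5^{j−1} = 4·2^{j−1} + 25·5^{j−1} = 2^{j+1} + 5^{j+1}.
So the formula holds for j+1, and by strong induction u_n = 2^n + 5^n for all n ≥ 0.

u_n = 2^n + 5^n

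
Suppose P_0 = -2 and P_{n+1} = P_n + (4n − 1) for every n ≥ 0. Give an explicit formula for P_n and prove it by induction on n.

Claim: P_n = 2n^2 − 3n − 2.

Base case: P_0 = -2, and 2·0^2 − 3·0 − 2 = -2.
Assume P_k = 2k^2 − 3k − 2.
Then P_{k+1} = P_k + (4k − 1) = (2k^2 − 3k − 2) + (4k − 1) = 2k^2 + k − 3,
and 2·(k+1)^2 − 3·(k+1) − 2 = 2k^2 + k − 3.
Hence P_n = 2n^2 − 3n − 2 for every n ≥ 0, by induction.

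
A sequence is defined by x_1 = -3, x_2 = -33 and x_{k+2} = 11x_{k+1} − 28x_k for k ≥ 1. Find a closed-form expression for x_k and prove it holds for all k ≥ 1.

Claim: x_k = -7^k + 4^k.

Base cases: x_1 = -3 and -7^1 + 4^1 = -3; x_2 = -33 and -7^2 + 4^2 = -33.
Assume x_j = -7^j + 4^j for all 1 ≤ j ≤ r, where r ≥ 2.
Then x_{r+1} = 11x_r − 28x_{r−1} = 11·(-7^r + 4^r) − 28·(-7^{r−1} + 4^{r−1}) = -(11·7 − 28)7^{r−1} + (11·4 − 28)4^{r−1} = -49·7^{r−1} + 16·4^{r−1} = -7^{r+1} + 4^{r+1}.
Hence x_k = -7^k + 4^k for every k ≥ 1, by strong induction.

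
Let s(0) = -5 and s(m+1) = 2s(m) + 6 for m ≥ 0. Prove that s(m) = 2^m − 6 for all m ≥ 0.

Base case: s(0) = -5, and 2^0 − 6 = 1 − 6 = -5.
Assume s(j) = 2^j − 6 for some j ≥ 0.
Then s(j+1) = 2s(j) + 6 = 2·(2^j − 6) + 6 = 2^{j+1} − 12 + 6 = 2^{j+1} − 6.
This completes the inductive step, so s(m) = 2^m − 6 for all m ≥ 0.

s(m) = 2^m − 6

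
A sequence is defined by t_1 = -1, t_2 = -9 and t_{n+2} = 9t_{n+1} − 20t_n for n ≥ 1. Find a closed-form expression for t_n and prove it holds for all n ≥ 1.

Claim: t_n = 4^n − 5^n.

Base cases: t_1 = -1 and 4^1 − 5^1 = -1; t_2 = -9 and 4^2 − 5^2 = -9.
Assume t_j = 4^j − 5^j for all 1 ≤ j ≤ r, where r ≥ 2.
Then t_{r+1} = 9t_r − 20t_{r−1} = 9·(4^r − 5^r) − 20·(4^{r−1} − 5^{r−1}) = (9·4 − 20)4^{r−1} − (9·5 − 20)5^{r−1} = 16·4^{r−1} − 25·5^{r−1} = 4^{r+1} − 5^{r+1}.
Hence t_n = 4^n − 5^n for every n ≥ 1, by strong induction.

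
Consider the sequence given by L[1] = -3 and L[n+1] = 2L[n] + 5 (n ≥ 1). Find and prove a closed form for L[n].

Claim: L[n] = 2^n − 5.

Base case: L[1] = -3, and 2^1 − 5 = 2 − 5 = -3.
Assume L[j] = 2^j − 5 for some j ≥ 1.
Then L[j+1] = 2L[j] + 5 = 2·(2^j − 5) + 5 = 2^{j+1} − 10 + 5 = 2^{j+1} − 5.
This completes the inductive step, so L[n] = 2^n − 5 for all n ≥ 1.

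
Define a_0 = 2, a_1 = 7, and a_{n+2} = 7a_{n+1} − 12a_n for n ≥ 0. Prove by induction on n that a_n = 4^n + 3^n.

Base cases: a_0 = 2 and 4^0 + 3^0 = 2; a_1 = 7 and 4^1 + 3^1 = 7.
Assume a_j = 4^j + 3^j for all 0 ≤ j ≤ r, where r ≥ 1.
Then a_{r+1} = 7a_r − 12a_{r−1} = 7·(4^r + 3^r) − 12·(4^{r−1} + 3^{r−1}) = (7·4 − 12)4^{r−1} + (7·3 − 12)3^{r−1} = 16·4^{r−1} + 9·3^{r−1} = 4^{r+1} + 3^{r+1}.
By strong induction, a_n = 4^n + 3^n for all n ≥ 0.

a_n = 4^n + 3^n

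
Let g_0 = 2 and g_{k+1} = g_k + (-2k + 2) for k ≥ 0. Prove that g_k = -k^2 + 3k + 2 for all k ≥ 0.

Base case: g_0 = 2, and -0^2 + 3·0 + 2 = 2.
Assume g_j = -j^2 + 3j + 2.
Then g_{j+1} = g_j + (-2j + 2) = (-j^2 + 3j + 2) + (-2j + 2) = -j^2 + j + 4,
and -(j+1)^2 + 3·(j+1) + 2 = -j^2 + j + 4.
This completes the inductive step, so g_k = -k^2 + 3k + 2 for all k ≥ 0.

g_k = -k^2 + 3k + 2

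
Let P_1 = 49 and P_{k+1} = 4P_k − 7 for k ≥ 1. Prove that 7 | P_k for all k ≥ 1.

Base case: P_1 = 49 = 7·7, so 7 | P_1.
Assume 7 | P_r, so P_r = 7t for some integer t.
Then P_{r+1} = 4P_r − 7 = 4·(7t) − 7 = 7(4t − 1), so 7 | P_{r+1}.
Hence 7 | P_k for every k ≥ 1, by induction.

7 | P_k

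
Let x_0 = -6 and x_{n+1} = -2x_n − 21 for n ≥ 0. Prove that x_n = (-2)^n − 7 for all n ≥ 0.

Base case: x_0 = -6, and (-2)^0 − 7 = 1 − 7 = -6.
Assume x_j = (-2)^j − 7 for some j ≥ 0.
Then x_{j+1} = -2x_j − 21 = -2·((-2)^j − 7) − 21 = -2·(-2)^j + 14 − 21 = (-2)^{j+1} − 7.
So the formula holds for j+1, and by induction x_n = (-2)^n − 7 for all n ≥ 0.

x_n = (-2)^n − 7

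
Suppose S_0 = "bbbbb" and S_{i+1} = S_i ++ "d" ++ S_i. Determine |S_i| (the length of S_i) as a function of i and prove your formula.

Claim: |S_i| = 6·2^i − 1.

Base case: |S_0| = 5, and 6·2^0 − 1 = 5.
Assume |S_k| = 6·2^k − 1.
Then |S_{k+1}| = |S_k| + 1 + |S_k| = 2|S_k| + 1 = 2(6·2^k − 1) + 1 = 6·2^{k+1} − 2 + 1 = 6·2^{k+1} − 1.
By induction, |S_i| = 6·2^i − 1 for all i ≥ 0.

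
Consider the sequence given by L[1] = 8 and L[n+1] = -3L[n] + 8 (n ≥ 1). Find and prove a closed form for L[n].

Claim: L[n] = -2·(-3)^n + 2.

Base case: L[1] = 8, and -2·(-3)^1 + 2 = 6 + 2 = 8.
Assume L[m] = -2·(-3)^m + 2 for some m ≥ 1.
Then L[m+1] = -3L[m] + 8 = -3·(-2·(-3)^m + 2) + 8 = 6·(-3)^m − 6 + 8 = -2·(-3)^{m+1} + 2.
By induction, L[n] = -2·(-3)^n + 2 for all n ≥ 1.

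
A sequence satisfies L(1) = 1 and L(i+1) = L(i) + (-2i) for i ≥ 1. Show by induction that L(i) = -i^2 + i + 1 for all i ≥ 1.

Base case: L(1) = 1, and -1^2 + 1 + 1 = 1.
Assume L(j) = -j^2 + j + 1.
Then L(j+1) = L(j) + (-2j) = (-j^2 + j + 1) + (-2j) = -j^2 − j + 1,
and -(j+1)^2 + (j+1) + 1 = -j^2 − j + 1.
Hence L(i) = -i^2 + i + 1 for every i ≥ 1, by induction.

L(i) = -i^2 + i + 1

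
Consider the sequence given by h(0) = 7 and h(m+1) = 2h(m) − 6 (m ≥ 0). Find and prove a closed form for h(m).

Claim: h(m) = 2^m + 6.

Base case: h(0) = 7, and 2^0 + 6 = 1 + 6 = 7.
Assume h(r) = 2^r + 6 for some r ≥ 0.
Then h(r+1) = 2h(r) − 6 = 2·(2^r + 6) − 6 = 2^{r+1} + 12 − 6 = 2^{r+1} + 6.
By induction, h(m) = 2^m + 6 for all m ≥ 0.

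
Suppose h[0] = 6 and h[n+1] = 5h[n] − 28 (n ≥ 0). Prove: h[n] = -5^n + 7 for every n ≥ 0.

Base case: h[0] = 6, and -5^0 + 7 = -1 + 7 = 6.
Assume h[r] = -5^r + 7 for some r ≥ 0.
Then h[r+1] = 5h[r] − 28 = 5·(-5^r + 7) − 28 = -5^{r+1} + 35 − 28 = -5^{r+1} + 7.
Hence h[n] = -5^n + 7 for every n ≥ 0, by induction.

h[n] = -5^n + 7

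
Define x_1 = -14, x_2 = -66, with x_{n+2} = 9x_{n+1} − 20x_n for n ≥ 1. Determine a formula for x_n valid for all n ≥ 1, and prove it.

Claim: x_n = -4^n − 2·5^n.

Base cases: x_1 = -14 and -4^1 − 2·5^1 = -14; x_2 = -66 and -4^2 − 2·5^2 = -66.
Assume x_j = -4^j − 2·5^j for all 1 ≤ j ≤ r, where r ≥ 2.
Then x_{r+1} = 9x_r − 20x_{r−1} = 9·(-4^r − 2·5^r) − 20·(-4^{r−1} − 2·5^{r−1}) = -(9·4 − 20)4^{r−1} − 2·(9·5 − 20)5^{r−1} = -16·4^{r−1} − 50·5^{r−1} = -4^{r+1} − 2·5^{r+1}.
So the formula holds for r+1, and by strong induction x_n = -4^n − 2·5^n for all n ≥ 1.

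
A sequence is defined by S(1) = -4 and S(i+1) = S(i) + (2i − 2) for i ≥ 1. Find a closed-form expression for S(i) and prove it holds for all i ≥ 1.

Claim: S(i) = i^2 − 3i − 2.

Base case: S(1) = -4, and 1^2 − 3·1 − 2 = -4.
Assume S(k) = k^2 − 3k − 2.
Then S(k+1) = S(k) + (2k − 2) = (k^2 − 3k − 2) + (2k − 2) = k^2 − k − 4,
and (k+1)^2 − 3·(k+1) − 2 = k^2 − k − 4.
This completes the inductive step, so S(i) = i^2 − 3i − 2 for all i ≥ 1.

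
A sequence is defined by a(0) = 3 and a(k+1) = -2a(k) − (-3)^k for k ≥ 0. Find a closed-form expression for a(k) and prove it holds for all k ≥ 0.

Claim: a(k) = 2·(-2)^k + (-3)^k.

Base case: a(0) = 3, and 2·(-2)^0 + (-3)^0 = 2 + 1 = 3.
Assume a(r) = 2·(-2)^r + (-3)^r for some r ≥ 0.
Then a(r+1) = -2a(r) − (-3)^r = -2·(2·(-2)^r + (-3)^r) − (-3)^r = 2·(-2)^{r+1} − 2·(-3)^r − (-3)^r = 2·(-2)^{r+1} − 3·(-3)^r = 2·(-2)^{r+1} + (-3)^{r+1}.
By induction, a(k) = 2·(-2)^k + (-3)^k for all k ≥ 0.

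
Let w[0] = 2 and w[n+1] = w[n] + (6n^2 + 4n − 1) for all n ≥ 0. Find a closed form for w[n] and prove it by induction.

Claim: w[n] = 2n^3 − n^2 − 2n + 2.

Base case: w[0] = 2, and 2·0^3 − 0^2 − 2·0 + 2 = 2.
Assume w[k] = 2k^3 − k^2 − 2k + 2.
Then w[k+1] = w[k] + (6k^2 + 4k − 1) = (2k^3 − k^2 − 2k + 2) + (6k^2 + 4k − 1) = 2k^3 + 5k^2 + 2k + 1,
and 2·(k+1)^3 − (k+1)^2 − 2·(k+1) + 2 = 2k^3 + 5k^2 + 2k + 1.
This completes the inductive step, so w[n] = 2n^3 − n^2 − 2n + 2 for all n ≥ 0.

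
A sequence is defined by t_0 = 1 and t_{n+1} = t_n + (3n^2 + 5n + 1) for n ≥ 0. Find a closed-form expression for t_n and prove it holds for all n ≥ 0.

Claim: t_n = n^3 + n^2 − n + 1.

Base case: t_0 = 1, and 0^3 + 0^2 − 0 + 1 = 1.
Assume t_m = m^3 + m^2 − m + 1.
Then t_{m+1} = t_m + (3m^2 + 5m + 1) = (m^3 + m^2 − m + 1) + (3m^2 + 5m + 1) = m^3 + 4m^2 + 4m + 2,
and (m+1)^3 + (m+1)^2 − (m+1) + 1 = m^3 + 4m^2 + 4m + 2.
This completes the inductive step, so t_n = n^3 + n^2 − n + 1 for all n ≥ 0.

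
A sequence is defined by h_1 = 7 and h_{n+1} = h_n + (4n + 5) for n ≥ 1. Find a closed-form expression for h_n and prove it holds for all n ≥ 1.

Claim: h_n = 2n^2 + 3n + 2.

Base case: h_1 = 7, and 2·1^2 + 3·1 + 2 = 7.
Assume h_k = 2k^2 + 3k + 2.
Then h_{k+1} = h_k + (4k + 5) = (2k^2 + 3k + 2) + (4k + 5) = 2k^2 + 7k + 7,
and 2·(k+1)^2 + 3·(k+1) + 2 = 2k^2 + 7k + 7.
Hence h_n = 2n^2 + 3n + 2 for every n ≥ 1, by induction.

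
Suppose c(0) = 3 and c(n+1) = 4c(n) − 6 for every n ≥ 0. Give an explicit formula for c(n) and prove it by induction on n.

Claim: c(n) = 4^n + 2.

Base case: c(0) = 3, and 4^0 + 2 = 1 + 2 = 3.
Assume c(k) = 4^k + 2 for some k ≥ 0.
Then c(k+1) = 4c(k) − 6 = 4·(4^k + 2) − 6 = 4^{k+1} + 8 − 6 = 4^{k+1} + 2.
So the formula holds for k+1, and by induction c(n) = 4^n + 2 for all n ≥ 0.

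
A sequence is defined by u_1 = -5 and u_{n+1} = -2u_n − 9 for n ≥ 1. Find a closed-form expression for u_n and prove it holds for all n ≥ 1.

Claim: u_n = (-2)^n − 3.

Base case: u_1 = -5, and (-2)^1 − 3 = -2 − 3 = -5.
Assume u_j = (-2)^j − 3 for some j ≥ 1.
Then u_{j+1} = -2u_j − 9 = -2·((-2)^j − 3) − 9 = -2·(-2)^j + 6 − 9 = (-2)^{j+1} − 3.
Hence u_n = (-2)^n − 3 for every n ≥ 1, by induction.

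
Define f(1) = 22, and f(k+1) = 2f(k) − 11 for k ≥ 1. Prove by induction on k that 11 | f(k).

Base case: f(1) = 22 = 11·2, so 11 | f(1).
Assume 11 | f(m), so f(m) = 11t for some integer t.
Then f(m+1) = 2f(m) − 11 = 2·(11t) − 11 = 11(2t − 1), so 11 | f(m+1).
By induction, 11 | f(k) for all k ≥ 1.

11 | f(k)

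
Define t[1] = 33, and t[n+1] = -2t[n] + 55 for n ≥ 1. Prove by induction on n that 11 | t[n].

Base case: t[1] = 33 = 11·3, so 11 | t[1].
Assume 11 | t[r], so t[r] = 11s for some integer s.
Then t[r+1] = -2t[r] + 55 = -2·(11s) + 55 = 11(-2s + 5), so 11 | t[r+1].
This completes the inductive step, so 11 | t[n] for all n ≥ 1.

11 | t[n]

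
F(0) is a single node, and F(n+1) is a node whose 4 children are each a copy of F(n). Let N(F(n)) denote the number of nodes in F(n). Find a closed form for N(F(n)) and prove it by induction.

Claim: N(F(n)) = (4^{n+1} − 1)/3.

Base case: N(F(0)) = 1, and (4^{0+1} − 1)/3 = 1.
Assume N(F(r)) = (4^{r+1} − 1)/3.
Then N(F(r+1)) = 1 + 4N(F(r)) = 1 + 4·(4^{r+1} − 1)/3 = 1 + (4^{r+2} − 4)/3 = (3 + 4^{r+2} − 4)/3 = (4^{r+2} − 1)/3.
Hence N(F(n)) = (4^{n+1} − 1)/3 for every n ≥ 0, by induction.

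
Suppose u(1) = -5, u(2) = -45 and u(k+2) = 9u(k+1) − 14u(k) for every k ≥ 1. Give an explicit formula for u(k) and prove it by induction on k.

Claim: u(k) = 2^k − 7^k.

Base cases: u(1) = -5 and 2^1 − 7^1 = -5; u(2) = -45 and 2^2 − 7^2 = -45.
Assume u(j) = 2^j − 7^j for all 1 ≤ j ≤ r, where r ≥ 2.
Then u(r+1) = 9u(r) − 14u(r−1) = 9·(2^r − 7^r) − 14·(2^{r−1} − 7^{r−1}) = (9·2 − 14)2^{r−1} − (9·7 − 14)7^{r−1} = 4·2^{r−1} − 49·7^{r−1} = 2^{r+1} − 7^{r+1}.
So the formula holds for r+1, and by strong induction u(k) = 2^k − 7^k for all k ≥ 1.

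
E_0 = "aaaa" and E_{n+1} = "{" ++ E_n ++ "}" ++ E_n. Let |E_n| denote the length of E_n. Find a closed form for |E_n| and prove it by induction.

Claim: |E_n| = 6·2^n − 2.

Base case: |E_0| = 4, and 6·2^0 − 2 = 4.
Assume |E_k| = 6·2^k − 2.
Then |E_{k+1}| = 1 + |E_k| + 1 + |E_k| = 2|E_k| + 2 = 2(6·2^k − 2) + 2 = 6·2^{k+1} − 4 + 2 = 6·2^{k+1} − 2.
By induction, |E_n| = 6·2^n − 2 for all n ≥ 0.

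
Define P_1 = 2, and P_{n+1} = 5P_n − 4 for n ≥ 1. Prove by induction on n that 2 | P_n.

Base case: P_1 = 2 = 2·1, so 2 | P_1.
Assume 2 | P_j, so P_j = 2t for some integer t.
Then P_{j+1} = 5P_j − 4 = 5·(2t) − 4 = 2(5t − 2), so 2 | P_{j+1}.
This completes the inductive step, so 2 | P_n for all n ≥ 1.

2 | P_n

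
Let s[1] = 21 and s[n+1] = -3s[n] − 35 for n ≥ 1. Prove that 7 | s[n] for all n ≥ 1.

Base case: s[1] = 21 = 7·3, so 7 | s[1].
Assume 7 | s[k], so s[k] = 7t for some integer t.
Then s[k+1] = -3s[k] − 35 = -3·(7t) − 35 = 7(-3t − 5), so 7 | s[k+1].
Hence 7 | s[n] for every n ≥ 1, by induction.

7 | s[n]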